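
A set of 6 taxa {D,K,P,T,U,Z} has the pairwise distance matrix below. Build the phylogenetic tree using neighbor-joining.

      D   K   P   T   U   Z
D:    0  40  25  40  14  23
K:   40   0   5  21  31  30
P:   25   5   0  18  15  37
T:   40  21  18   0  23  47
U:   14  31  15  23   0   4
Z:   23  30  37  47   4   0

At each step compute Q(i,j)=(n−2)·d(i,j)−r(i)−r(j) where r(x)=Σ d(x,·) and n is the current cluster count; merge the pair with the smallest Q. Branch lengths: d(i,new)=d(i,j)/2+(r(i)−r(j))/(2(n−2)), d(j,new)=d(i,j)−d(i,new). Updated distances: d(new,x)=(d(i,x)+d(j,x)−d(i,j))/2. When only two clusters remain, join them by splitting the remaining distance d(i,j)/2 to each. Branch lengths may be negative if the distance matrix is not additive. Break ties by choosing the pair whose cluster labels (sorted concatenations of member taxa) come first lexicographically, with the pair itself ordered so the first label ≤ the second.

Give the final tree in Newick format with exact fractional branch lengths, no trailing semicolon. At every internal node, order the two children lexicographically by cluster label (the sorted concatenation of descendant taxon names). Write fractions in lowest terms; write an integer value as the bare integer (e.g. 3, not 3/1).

((((D:23/2,(U:-19/4,Z:35/4):5):239/16,T:213/16):59/16,K:91/16):-11/32,P:-11/32)

1. join U+Z (d=4, Q=-212) ⇒ UZ; edges |U|=-19/4, |Z|=35/4
  updated: d(D,UZ)=33/2, d(K,UZ)=57/2, d(P,UZ)=24, d(T,UZ)=33
2. join D+UZ (d=33/2, Q=-174) ⇒ DUZ; edges |D|=23/2, |UZ|=5
  updated: d(DUZ,K)=26, d(DUZ,P)=65/4, d(DUZ,T)=113/4
3. join DUZ+T (d=113/4, Q=-325/4) ⇒ DTUZ; edges |DUZ|=239/16, |T|=213/16
  updated: d(DTUZ,K)=75/8, d(DTUZ,P)=3
4. join DTUZ+K (d=75/8, Q=-139/8) ⇒ DKTUZ; edges |DTUZ|=59/16, |K|=91/16
  updated: d(DKTUZ,P)=-11/16
5. join DKTUZ+P (d=-11/16) ⇒ DKPTUZ; edges |DKTUZ|=-11/32, |P|=-11/32
final tree: ((((D:23/2,(U:-19/4,Z:35/4):5):239/16,T:213/16):59/16,K:91/16):-11/32,P:-11/32)
total length: 919/16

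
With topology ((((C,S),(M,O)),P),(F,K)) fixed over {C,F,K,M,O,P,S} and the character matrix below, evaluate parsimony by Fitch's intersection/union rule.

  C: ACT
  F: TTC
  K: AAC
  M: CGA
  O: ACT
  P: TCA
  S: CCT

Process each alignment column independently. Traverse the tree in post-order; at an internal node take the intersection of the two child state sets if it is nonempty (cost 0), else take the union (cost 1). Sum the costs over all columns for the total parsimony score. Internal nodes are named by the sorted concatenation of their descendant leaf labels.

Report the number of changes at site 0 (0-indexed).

4

[col 0] CS: children C:{A}, S:{C} ∪→ {A,C}; cost 1
[col 0] MO: children M:{C}, O:{A} ∪→ {A,C}; cost 1
[col 0] CMOS: children CS:{A,C}, MO:{A,C} ∩→ {A,C}; cost 0
[col 0] CMOPS: children CMOS:{A,C}, P:{T} ∪→ {A,C,T}; cost 1
[col 0] FK: children F:{T}, K:{A} ∪→ {A,T}; cost 1
[col 0] CFKMOPS: children CMOPS:{A,C,T}, FK:{A,T} ∩→ {A,T}; cost 0
[col 1] CS: children C:{C}, S:{C} ∩→ {C}; cost 0
[col 1] MO: children M:{G}, O:{C} ∪→ {C,G}; cost 1
[col 1] CMOS: children CS:{C}, MO:{C,G} ∩→ {C}; cost 0
[col 1] CMOPS: children CMOS:{C}, P:{C} ∩→ {C}; cost 0
[col 1] FK: children F:{T}, K:{A} ∪→ {A,T}; cost 1
[col 1] CFKMOPS: children CMOPS:{C}, FK:{A,T} ∪→ {A,C,T}; cost 1
[col 2] CS: children C:{T}, S:{T} ∩→ {T}; cost 0
[col 2] MO: children M:{A}, O:{T} ∪→ {A,T}; cost 1
[col 2] CMOS: children CS:{T}, MO:{A,T} ∩→ {T}; cost 0
[col 2] CMOPS: children CMOS:{T}, P:{A} ∪→ {A,T}; cost 1
[col 2] FK: children F:{C}, K:{C} ∩→ {C}; cost 0
[col 2] CFKMOPS: children CMOPS:{A,T}, FK:{C} ∪→ {A,C,T}; cost 1
per-site changes: [4, 3, 3]; total = 10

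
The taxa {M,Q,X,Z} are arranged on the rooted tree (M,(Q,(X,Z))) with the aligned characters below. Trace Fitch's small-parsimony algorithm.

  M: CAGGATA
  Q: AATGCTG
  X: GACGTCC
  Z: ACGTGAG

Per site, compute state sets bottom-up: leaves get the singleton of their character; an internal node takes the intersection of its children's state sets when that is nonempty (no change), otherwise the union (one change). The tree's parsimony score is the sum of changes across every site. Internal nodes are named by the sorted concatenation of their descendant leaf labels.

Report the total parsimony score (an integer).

13

site 0, node XZ: X={G} ∪ Z={A} → {A,G} (+1)
site 0, node QXZ: Q={A} ∩ XZ={A,G} → {A} (+0)
site 0, node MQXZ: M={C} ∪ QXZ={A} → {A,C} (+1)
site 1, node XZ: X={A} ∪ Z={C} → {A,C} (+1)
site 1, node QXZ: Q={A} ∩ XZ={A,C} → {A} (+0)
site 1, node MQXZ: M={A} ∩ QXZ={A} → {A} (+0)
site 2, node XZ: X={C} ∪ Z={G} → {C,G} (+1)
site 2, node QXZ: Q={T} ∪ XZ={C,G} → {C,G,T} (+1)
site 2, node MQXZ: M={G} ∩ QXZ={C,G,T} → {G} (+0)
site 3, node XZ: X={G} ∪ Z={T} → {G,T} (+1)
site 3, node QXZ: Q={G} ∩ XZ={G,T} → {G} (+0)
site 3, node MQXZ: M={G} ∩ QXZ={G} → {G} (+0)
site 4, node XZ: X={T} ∪ Z={G} → {G,T} (+1)
site 4, node QXZ: Q={C} ∪ XZ={G,T} → {C,G,T} (+1)
site 4, node MQXZ: M={A} ∪ QXZ={C,G,T} → {A,C,G,T} (+1)
site 5, node XZ: X={C} ∪ Z={A} → {A,C} (+1)
site 5, node QXZ: Q={T} ∪ XZ={A,C} → {A,C,T} (+1)
site 5, node MQXZ: M={T} ∩ QXZ={A,C,T} → {T} (+0)
site 6, node XZ: X={C} ∪ Z={G} → {C,G} (+1)
site 6, node QXZ: Q={G} ∩ XZ={C,G} → {G} (+0)
site 6, node MQXZ: M={A} ∪ QXZ={G} → {A,G} (+1)
per-site changes: [2, 1, 2, 1, 3, 2, 2]; total = 13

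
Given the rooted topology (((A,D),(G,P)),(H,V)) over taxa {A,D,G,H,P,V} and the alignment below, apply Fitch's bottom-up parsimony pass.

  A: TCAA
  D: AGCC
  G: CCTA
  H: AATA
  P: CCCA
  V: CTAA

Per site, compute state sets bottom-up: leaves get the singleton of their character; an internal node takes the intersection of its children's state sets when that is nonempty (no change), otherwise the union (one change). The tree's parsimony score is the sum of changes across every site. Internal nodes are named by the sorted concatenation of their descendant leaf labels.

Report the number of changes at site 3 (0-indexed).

[col 0] AD: children A:{T}, D:{A} ∪→ {A,T}; cost 1
[col 0] GP: children G:{C}, P:{C} ∩→ {C}; cost 0
[col 0] ADGP: children AD:{A,T}, GP:{C} ∪→ {A,C,T}; cost 1
[col 0] HV: children H:{A}, V:{C} ∪→ {A,C}; cost 1
[col 0] ADGHPV: children ADGP:{A,C,T}, HV:{A,C} ∩→ {A,C}; cost 0
[col 1] AD: children A:{C}, D:{G} ∪→ {C,G}; cost 1
[col 1] GP: children G:{C}, P:{C} ∩→ {C}; cost 0
[col 1] ADGP: children AD:{C,G}, GP:{C} ∩→ {C}; cost 0
[col 1] HV: children H:{A}, V:{T} ∪→ {A,T}; cost 1
[col 1] ADGHPV: children ADGP:{C}, HV:{A,T} ∪→ {A,C,T}; cost 1
[col 2] AD: children A:{A}, D:{C} ∪→ {A,C}; cost 1
[col 2] GP: children G:{T}, P:{C} ∪→ {C,T}; cost 1
[col 2] ADGP: children AD:{A,C}, GP:{C,T} ∩→ {C}; cost 0
[col 2] HV: children H:{T}, V:{A} ∪→ {A,T}; cost 1
[col 2] ADGHPV: children ADGP:{C}, HV:{A,T} ∪→ {A,C,T}; cost 1
[col 3] AD: children A:{A}, D:{C} ∪→ {A,C}; cost 1
[col 3] GP: children G:{A}, P:{A} ∩→ {A}; cost 0
[col 3] ADGP: children AD:{A,C}, GP:{A} ∩→ {A}; cost 0
[col 3] HV: children H:{A}, V:{A} ∩→ {A}; cost 0
[col 3] ADGHPV: children ADGP:{A}, HV:{A} ∩→ {A}; cost 0
per-site changes: [3, 3, 4, 1]; total = 11

1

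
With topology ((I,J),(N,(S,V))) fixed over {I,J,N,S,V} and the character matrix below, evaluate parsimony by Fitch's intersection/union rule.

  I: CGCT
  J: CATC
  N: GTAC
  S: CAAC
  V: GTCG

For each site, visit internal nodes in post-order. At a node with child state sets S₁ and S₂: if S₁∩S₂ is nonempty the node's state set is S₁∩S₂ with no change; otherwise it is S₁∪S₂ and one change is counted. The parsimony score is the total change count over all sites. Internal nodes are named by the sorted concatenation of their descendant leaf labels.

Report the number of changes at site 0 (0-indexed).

site 0, node IJ: I={C} ∩ J={C} → {C} (+0)
site 0, node SV: S={C} ∪ V={G} → {C,G} (+1)
site 0, node NSV: N={G} ∩ SV={C,G} → {G} (+0)
site 0, node IJNSV: IJ={C} ∪ NSV={G} → {C,G} (+1)
site 1, node IJ: I={G} ∪ J={A} → {A,G} (+1)
site 1, node SV: S={A} ∪ V={T} → {A,T} (+1)
site 1, node NSV: N={T} ∩ SV={A,T} → {T} (+0)
site 1, node IJNSV: IJ={A,G} ∪ NSV={T} → {A,G,T} (+1)
site 2, node IJ: I={C} ∪ J={T} → {C,T} (+1)
site 2, node SV: S={A} ∪ V={C} → {A,C} (+1)
site 2, node NSV: N={A} ∩ SV={A,C} → {A} (+0)
site 2, node IJNSV: IJ={C,T} ∪ NSV={A} → {A,C,T} (+1)
site 3, node IJ: I={T} ∪ J={C} → {C,T} (+1)
site 3, node SV: S={C} ∪ V={G} → {C,G} (+1)
site 3, node NSV: N={C} ∩ SV={C,G} → {C} (+0)
site 3, node IJNSV: IJ={C,T} ∩ NSV={C} → {C} (+0)
per-site changes: [2, 3, 3, 2]; total = 10

2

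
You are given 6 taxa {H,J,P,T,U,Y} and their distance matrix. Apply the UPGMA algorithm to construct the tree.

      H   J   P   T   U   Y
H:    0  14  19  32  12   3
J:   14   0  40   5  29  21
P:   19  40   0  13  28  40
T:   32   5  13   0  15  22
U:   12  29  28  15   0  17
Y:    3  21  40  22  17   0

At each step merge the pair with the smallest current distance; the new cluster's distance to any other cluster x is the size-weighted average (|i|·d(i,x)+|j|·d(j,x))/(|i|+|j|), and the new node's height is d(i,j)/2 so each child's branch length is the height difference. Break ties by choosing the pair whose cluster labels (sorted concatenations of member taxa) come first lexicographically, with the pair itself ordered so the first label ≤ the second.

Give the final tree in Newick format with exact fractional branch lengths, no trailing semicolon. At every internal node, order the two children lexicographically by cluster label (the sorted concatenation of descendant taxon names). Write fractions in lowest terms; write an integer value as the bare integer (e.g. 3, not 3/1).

1. join H+Y (d=3) ⇒ HY; edges |H|=3/2, |Y|=3/2
  updated: d(HY,J)=35/2, d(HY,P)=59/2, d(HY,T)=27, d(HY,U)=29/2
2. join J+T (d=5) ⇒ JT; edges |J|=5/2, |T|=5/2
  updated: d(HY,JT)=89/4, d(JT,P)=53/2, d(JT,U)=22
3. join HY+U (d=29/2) ⇒ HUY; edges |HY|=23/4, |U|=29/4
  updated: d(HUY,JT)=133/6, d(HUY,P)=29
4. join HUY+JT (d=133/6) ⇒ HJTUY; edges |HUY|=23/6, |JT|=103/12
  updated: d(HJTUY,P)=28
5. join HJTUY+P (d=28) ⇒ HJPTUY; edges |HJTUY|=35/12, |P|=14
final tree: ((((H:3/2,Y:3/2):23/4,U:29/4):23/6,(J:5/2,T:5/2):103/12):35/12,P:14)
total length: 151/3

((((H:3/2,Y:3/2):23/4,U:29/4):23/6,(J:5/2,T:5/2):103/12):35/12,P:14)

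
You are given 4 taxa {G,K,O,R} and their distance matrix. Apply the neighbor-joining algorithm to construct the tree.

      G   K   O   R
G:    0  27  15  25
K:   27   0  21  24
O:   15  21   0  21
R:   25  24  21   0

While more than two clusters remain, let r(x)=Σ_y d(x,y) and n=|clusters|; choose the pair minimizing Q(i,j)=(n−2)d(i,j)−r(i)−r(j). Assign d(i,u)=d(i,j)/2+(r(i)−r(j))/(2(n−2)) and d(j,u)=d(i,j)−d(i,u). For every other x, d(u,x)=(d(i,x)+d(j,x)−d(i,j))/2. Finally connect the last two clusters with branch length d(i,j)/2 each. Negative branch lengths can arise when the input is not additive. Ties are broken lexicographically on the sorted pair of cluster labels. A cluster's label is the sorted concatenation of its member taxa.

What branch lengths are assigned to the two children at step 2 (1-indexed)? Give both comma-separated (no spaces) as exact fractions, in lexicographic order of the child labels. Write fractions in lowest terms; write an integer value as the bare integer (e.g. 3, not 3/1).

iteration 1: select G,O (d=15, Q=-94); attach at lengths (10, 5); label the merged cluster GO
  updated: d(GO,K)=33/2, d(GO,R)=31/2
iteration 2: select GO,K (d=33/2, Q=-56); attach at lengths (4, 25/2); label the merged cluster GKO
  updated: d(GKO,R)=23/2
iteration 3: select GKO,R (d=23/2); attach at lengths (23/4, 23/4); label the merged cluster GKOR
final tree: (((G:10,O:5):4,K:25/2):23/4,R:23/4)
total length: 43

4,25/2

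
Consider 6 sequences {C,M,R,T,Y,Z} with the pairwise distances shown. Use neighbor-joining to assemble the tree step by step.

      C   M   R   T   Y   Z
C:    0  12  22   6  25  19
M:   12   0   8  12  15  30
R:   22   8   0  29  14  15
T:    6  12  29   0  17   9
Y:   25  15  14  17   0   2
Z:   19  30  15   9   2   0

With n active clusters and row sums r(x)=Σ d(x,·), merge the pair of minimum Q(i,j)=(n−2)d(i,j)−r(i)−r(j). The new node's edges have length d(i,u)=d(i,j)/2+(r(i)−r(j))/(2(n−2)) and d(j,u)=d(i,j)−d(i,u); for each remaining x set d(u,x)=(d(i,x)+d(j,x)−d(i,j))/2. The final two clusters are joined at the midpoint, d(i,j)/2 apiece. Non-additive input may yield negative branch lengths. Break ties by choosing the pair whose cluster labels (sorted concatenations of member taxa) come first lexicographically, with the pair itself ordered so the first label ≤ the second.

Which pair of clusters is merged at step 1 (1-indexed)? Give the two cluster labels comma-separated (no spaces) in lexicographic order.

iteration 1: select Y,Z (d=2, Q=-140); attach at lengths (3/4, 5/4); label the merged cluster YZ
  updated: d(C,YZ)=21, d(M,YZ)=43/2, d(R,YZ)=27/2, d(T,YZ)=12
iteration 2: select C,T (d=6, Q=-102); attach at lengths (10/3, 8/3); label the merged cluster CT
  updated: d(CT,M)=9, d(CT,R)=45/2, d(CT,YZ)=27/2
iteration 3: select CT,YZ (d=27/2, Q=-133/2); attach at lengths (47/8, 61/8); label the merged cluster CTYZ
  updated: d(CTYZ,M)=17/2, d(CTYZ,R)=45/4
iteration 4: select CTYZ,M (d=17/2, Q=-111/4); attach at lengths (47/8, 21/8); label the merged cluster CMTYZ
  updated: d(CMTYZ,R)=43/8
iteration 5: select CMTYZ,R (d=43/8); attach at lengths (43/16, 43/16); label the merged cluster CMRTYZ
final tree: ((((C:10/3,T:8/3):47/8,(Y:3/4,Z:5/4):61/8):47/8,M:21/8):43/16,R:43/16)
total length: 283/8

Y,Z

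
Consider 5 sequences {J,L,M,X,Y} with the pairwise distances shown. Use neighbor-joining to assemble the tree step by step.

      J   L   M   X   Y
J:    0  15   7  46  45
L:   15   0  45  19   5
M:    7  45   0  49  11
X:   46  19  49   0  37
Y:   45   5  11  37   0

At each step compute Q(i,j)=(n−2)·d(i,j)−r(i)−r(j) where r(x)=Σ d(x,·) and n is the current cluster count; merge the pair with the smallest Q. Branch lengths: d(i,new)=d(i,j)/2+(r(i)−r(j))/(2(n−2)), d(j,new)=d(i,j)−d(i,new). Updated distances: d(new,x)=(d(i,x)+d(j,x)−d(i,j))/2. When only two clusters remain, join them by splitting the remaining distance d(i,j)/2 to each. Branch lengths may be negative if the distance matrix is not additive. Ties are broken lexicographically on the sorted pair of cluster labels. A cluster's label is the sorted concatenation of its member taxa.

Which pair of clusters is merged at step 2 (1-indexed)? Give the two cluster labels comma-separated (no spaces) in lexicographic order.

step 1: merge (J,M) at d=7, Q=-204; branch lengths J→11/3, M→10/3; new cluster JM
  updated: d(JM,L)=53/2, d(JM,X)=44, d(JM,Y)=49/2
step 2: merge (JM,Y) at d=49/2, Q=-225/2; branch lengths JM→155/8, Y→41/8; new cluster JMY
  updated: d(JMY,L)=7/2, d(JMY,X)=113/4
step 3: merge (JMY,L) at d=7/2, Q=-203/4; branch lengths JMY→51/8, L→-23/8; new cluster JLMY
  updated: d(JLMY,X)=175/8
step 4: merge (JLMY,X) at d=175/8; branch lengths JLMY→175/16, X→175/16; new cluster JLMXY
final tree: ((((J:11/3,M:10/3):155/8,Y:41/8):51/8,L:-23/8):175/16,X:175/16)
total length: 455/8

JM,Y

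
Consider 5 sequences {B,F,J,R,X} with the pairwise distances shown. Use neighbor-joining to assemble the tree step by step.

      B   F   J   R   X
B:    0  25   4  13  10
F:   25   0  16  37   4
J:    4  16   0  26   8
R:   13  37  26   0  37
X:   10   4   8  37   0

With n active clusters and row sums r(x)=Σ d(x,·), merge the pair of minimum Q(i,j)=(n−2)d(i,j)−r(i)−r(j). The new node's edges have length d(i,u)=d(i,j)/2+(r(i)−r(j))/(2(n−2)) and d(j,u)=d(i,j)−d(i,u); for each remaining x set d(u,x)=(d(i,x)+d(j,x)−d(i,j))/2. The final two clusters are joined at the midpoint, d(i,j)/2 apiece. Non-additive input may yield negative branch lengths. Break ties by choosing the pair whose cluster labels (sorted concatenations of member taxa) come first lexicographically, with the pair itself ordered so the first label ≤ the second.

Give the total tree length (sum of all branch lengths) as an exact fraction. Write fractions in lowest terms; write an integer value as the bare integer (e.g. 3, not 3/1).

285/8

1. join F+X (d=4, Q=-129) ⇒ FX; edges |F|=35/6, |X|=-11/6
  updated: d(B,FX)=31/2, d(FX,J)=10, d(FX,R)=35
2. join B+R (d=13, Q=-161/2) ⇒ BR; edges |B|=-31/8, |R|=135/8
  updated: d(BR,FX)=75/4, d(BR,J)=17/2
3. join BR+FX (d=75/4, Q=-149/4) ⇒ BFRX; edges |BR|=69/8, |FX|=81/8
  updated: d(BFRX,J)=-1/8
4. join BFRX+J (d=-1/8) ⇒ BFJRX; edges |BFRX|=-1/16, |J|=-1/16
final tree: (((B:-31/8,R:135/8):69/8,(F:35/6,X:-11/6):81/8):-1/16,J:-1/16)
total length: 285/8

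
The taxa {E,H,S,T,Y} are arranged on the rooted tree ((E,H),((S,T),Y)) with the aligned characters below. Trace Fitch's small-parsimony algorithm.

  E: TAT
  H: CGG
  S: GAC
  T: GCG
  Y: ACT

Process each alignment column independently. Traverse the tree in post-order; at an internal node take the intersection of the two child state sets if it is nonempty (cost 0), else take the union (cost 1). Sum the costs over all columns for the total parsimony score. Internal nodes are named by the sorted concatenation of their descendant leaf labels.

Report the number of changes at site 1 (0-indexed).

[col 0] EH: children E:{T}, H:{C} ∪→ {C,T}; cost 1
[col 0] ST: children S:{G}, T:{G} ∩→ {G}; cost 0
[col 0] STY: children ST:{G}, Y:{A} ∪→ {A,G}; cost 1
[col 0] EHSTY: children EH:{C,T}, STY:{A,G} ∪→ {A,C,G,T}; cost 1
[col 1] EH: children E:{A}, H:{G} ∪→ {A,G}; cost 1
[col 1] ST: children S:{A}, T:{C} ∪→ {A,C}; cost 1
[col 1] STY: children ST:{A,C}, Y:{C} ∩→ {C}; cost 0
[col 1] EHSTY: children EH:{A,G}, STY:{C} ∪→ {A,C,G}; cost 1
[col 2] EH: children E:{T}, H:{G} ∪→ {G,T}; cost 1
[col 2] ST: children S:{C}, T:{G} ∪→ {C,G}; cost 1
[col 2] STY: children ST:{C,G}, Y:{T} ∪→ {C,G,T}; cost 1
[col 2] EHSTY: children EH:{G,T}, STY:{C,G,T} ∩→ {G,T}; cost 0
per-site changes: [3, 3, 3]; total = 9

3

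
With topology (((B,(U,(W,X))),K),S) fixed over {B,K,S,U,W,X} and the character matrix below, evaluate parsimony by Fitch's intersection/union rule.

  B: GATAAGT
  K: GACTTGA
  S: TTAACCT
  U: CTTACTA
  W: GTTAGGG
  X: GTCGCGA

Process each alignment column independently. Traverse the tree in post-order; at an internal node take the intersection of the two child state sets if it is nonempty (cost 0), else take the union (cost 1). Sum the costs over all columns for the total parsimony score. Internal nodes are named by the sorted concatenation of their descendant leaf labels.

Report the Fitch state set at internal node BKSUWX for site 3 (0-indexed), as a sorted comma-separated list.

A

site 0, node WX: W={G} ∩ X={G} → {G} (+0)
site 0, node UWX: U={C} ∪ WX={G} → {C,G} (+1)
site 0, node BUWX: B={G} ∩ UWX={C,G} → {G} (+0)
site 0, node BKUWX: BUWX={G} ∩ K={G} → {G} (+0)
site 0, node BKSUWX: BKUWX={G} ∪ S={T} → {G,T} (+1)
site 1, node WX: W={T} ∩ X={T} → {T} (+0)
site 1, node UWX: U={T} ∩ WX={T} → {T} (+0)
site 1, node BUWX: B={A} ∪ UWX={T} → {A,T} (+1)
site 1, node BKUWX: BUWX={A,T} ∩ K={A} → {A} (+0)
site 1, node BKSUWX: BKUWX={A} ∪ S={T} → {A,T} (+1)
site 2, node WX: W={T} ∪ X={C} → {C,T} (+1)
site 2, node UWX: U={T} ∩ WX={C,T} → {T} (+0)
site 2, node BUWX: B={T} ∩ UWX={T} → {T} (+0)
site 2, node BKUWX: BUWX={T} ∪ K={C} → {C,T} (+1)
site 2, node BKSUWX: BKUWX={C,T} ∪ S={A} → {A,C,T} (+1)
site 3, node WX: W={A} ∪ X={G} → {A,G} (+1)
site 3, node UWX: U={A} ∩ WX={A,G} → {A} (+0)
site 3, node BUWX: B={A} ∩ UWX={A} → {A} (+0)
site 3, node BKUWX: BUWX={A} ∪ K={T} → {A,T} (+1)
site 3, node BKSUWX: BKUWX={A,T} ∩ S={A} → {A} (+0)
site 4, node WX: W={G} ∪ X={C} → {C,G} (+1)
site 4, node UWX: U={C} ∩ WX={C,G} → {C} (+0)
site 4, node BUWX: B={A} ∪ UWX={C} → {A,C} (+1)
site 4, node BKUWX: BUWX={A,C} ∪ K={T} → {A,C,T} (+1)
site 4, node BKSUWX: BKUWX={A,C,T} ∩ S={C} → {C} (+0)
site 5, node WX: W={G} ∩ X={G} → {G} (+0)
site 5, node UWX: U={T} ∪ WX={G} → {G,T} (+1)
site 5, node BUWX: B={G} ∩ UWX={G,T} → {G} (+0)
site 5, node BKUWX: BUWX={G} ∩ K={G} → {G} (+0)
site 5, node BKSUWX: BKUWX={G} ∪ S={C} → {C,G} (+1)
site 6, node WX: W={G} ∪ X={A} → {A,G} (+1)
site 6, node UWX: U={A} ∩ WX={A,G} → {A} (+0)
site 6, node BUWX: B={T} ∪ UWX={A} → {A,T} (+1)
site 6, node BKUWX: BUWX={A,T} ∩ K={A} → {A} (+0)
site 6, node BKSUWX: BKUWX={A} ∪ S={T} → {A,T} (+1)
per-site changes: [2, 2, 3, 2, 3, 2, 3]; total = 17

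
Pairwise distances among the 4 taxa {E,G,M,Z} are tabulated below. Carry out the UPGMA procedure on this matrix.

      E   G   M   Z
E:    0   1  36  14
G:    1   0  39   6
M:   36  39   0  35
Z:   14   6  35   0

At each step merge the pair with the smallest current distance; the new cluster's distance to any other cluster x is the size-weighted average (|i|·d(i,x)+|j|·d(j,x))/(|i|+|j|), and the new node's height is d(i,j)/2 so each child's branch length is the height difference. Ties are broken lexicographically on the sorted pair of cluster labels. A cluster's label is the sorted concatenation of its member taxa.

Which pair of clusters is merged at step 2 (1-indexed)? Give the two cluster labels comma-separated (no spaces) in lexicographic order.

EG,Z

step 1: merge (E,G) at d=1; branch lengths E→1/2, G→1/2; new cluster EG
  updated: d(EG,M)=75/2, d(EG,Z)=10
step 2: merge (EG,Z) at d=10; branch lengths EG→9/2, Z→5; new cluster EGZ
  updated: d(EGZ,M)=110/3
step 3: merge (EGZ,M) at d=110/3; branch lengths EGZ→40/3, M→55/3; new cluster EGMZ
final tree: (((E:1/2,G:1/2):9/2,Z:5):40/3,M:55/3)
total length: 253/6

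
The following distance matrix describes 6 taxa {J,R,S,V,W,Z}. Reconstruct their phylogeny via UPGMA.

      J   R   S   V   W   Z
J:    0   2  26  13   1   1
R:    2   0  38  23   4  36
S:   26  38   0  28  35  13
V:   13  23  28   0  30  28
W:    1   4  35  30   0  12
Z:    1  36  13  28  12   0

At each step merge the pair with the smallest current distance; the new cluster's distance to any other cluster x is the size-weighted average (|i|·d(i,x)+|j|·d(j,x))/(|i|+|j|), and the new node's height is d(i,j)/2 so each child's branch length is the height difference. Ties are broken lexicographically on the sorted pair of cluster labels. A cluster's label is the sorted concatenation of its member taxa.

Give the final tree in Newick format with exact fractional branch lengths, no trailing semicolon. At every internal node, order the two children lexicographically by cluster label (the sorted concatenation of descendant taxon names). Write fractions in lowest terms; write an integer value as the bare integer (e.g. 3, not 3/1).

step 1: merge (J,W) at d=1; branch lengths J→1/2, W→1/2; new cluster JW
  updated: d(JW,R)=3, d(JW,S)=61/2, d(JW,V)=43/2, d(JW,Z)=13/2
step 2: merge (JW,R) at d=3; branch lengths JW→1, R→3/2; new cluster JRW
  updated: d(JRW,S)=33, d(JRW,V)=22, d(JRW,Z)=49/3
step 3: merge (S,Z) at d=13; branch lengths S→13/2, Z→13/2; new cluster SZ
  updated: d(JRW,SZ)=74/3, d(SZ,V)=28
step 4: merge (JRW,V) at d=22; branch lengths JRW→19/2, V→11; new cluster JRVW
  updated: d(JRVW,SZ)=51/2
step 5: merge (JRVW,SZ) at d=51/2; branch lengths JRVW→7/4, SZ→25/4; new cluster JRSVWZ
final tree: ((((J:1/2,W:1/2):1,R:3/2):19/2,V:11):7/4,(S:13/2,Z:13/2):25/4)
total length: 45

((((J:1/2,W:1/2):1,R:3/2):19/2,V:11):7/4,(S:13/2,Z:13/2):25/4)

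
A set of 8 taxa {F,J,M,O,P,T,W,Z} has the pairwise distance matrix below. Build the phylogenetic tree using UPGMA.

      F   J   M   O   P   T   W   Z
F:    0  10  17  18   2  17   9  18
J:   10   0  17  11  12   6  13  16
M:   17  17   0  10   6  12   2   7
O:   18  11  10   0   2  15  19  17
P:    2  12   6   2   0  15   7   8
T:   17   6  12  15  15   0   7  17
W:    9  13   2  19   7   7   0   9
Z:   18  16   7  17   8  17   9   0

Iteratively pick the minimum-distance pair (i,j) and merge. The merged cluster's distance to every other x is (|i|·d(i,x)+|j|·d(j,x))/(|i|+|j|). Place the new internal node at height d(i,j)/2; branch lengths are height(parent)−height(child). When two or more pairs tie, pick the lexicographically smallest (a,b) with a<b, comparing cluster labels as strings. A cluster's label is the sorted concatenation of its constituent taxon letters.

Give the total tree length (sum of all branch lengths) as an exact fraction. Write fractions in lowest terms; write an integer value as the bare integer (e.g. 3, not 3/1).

1. join F+P (d=2) ⇒ FP; edges |F|=1, |P|=1
  updated: d(FP,J)=11, d(FP,M)=23/2, d(FP,O)=10, d(FP,T)=16, d(FP,W)=8, d(FP,Z)=13
2. join M+W (d=2) ⇒ MW; edges |M|=1, |W|=1
  updated: d(FP,MW)=39/4, d(J,MW)=15, d(MW,O)=29/2, d(MW,T)=19/2, d(MW,Z)=8
3. join J+T (d=6) ⇒ JT; edges |J|=3, |T|=3
  updated: d(FP,JT)=27/2, d(JT,MW)=49/4, d(JT,O)=13, d(JT,Z)=33/2
4. join MW+Z (d=8) ⇒ MWZ; edges |MW|=3, |Z|=4
  updated: d(FP,MWZ)=65/6, d(JT,MWZ)=41/3, d(MWZ,O)=46/3
5. join FP+O (d=10) ⇒ FOP; edges |FP|=4, |O|=5
  updated: d(FOP,JT)=40/3, d(FOP,MWZ)=37/3
6. join FOP+MWZ (d=37/3) ⇒ FMOPWZ; edges |FOP|=7/6, |MWZ|=13/6
  updated: d(FMOPWZ,JT)=27/2
7. join FMOPWZ+JT (d=27/2) ⇒ FJMOPTWZ; edges |FMOPWZ|=7/12, |JT|=15/4
final tree: ((((F:1,P:1):4,O:5):7/6,((M:1,W:1):3,Z:4):13/6):7/12,(J:3,T:3):15/4)
total length: 101/3

101/3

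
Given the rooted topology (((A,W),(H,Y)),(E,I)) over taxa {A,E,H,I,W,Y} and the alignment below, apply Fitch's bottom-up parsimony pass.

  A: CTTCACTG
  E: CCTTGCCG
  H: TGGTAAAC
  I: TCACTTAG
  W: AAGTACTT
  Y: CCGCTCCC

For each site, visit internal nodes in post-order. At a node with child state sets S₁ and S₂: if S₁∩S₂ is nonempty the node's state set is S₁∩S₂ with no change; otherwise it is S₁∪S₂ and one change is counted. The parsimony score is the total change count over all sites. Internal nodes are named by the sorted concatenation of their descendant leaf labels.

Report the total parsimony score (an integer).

AW@0: {C} ∪ {A} = {A,C} (union, +1)
HY@0: {T} ∪ {C} = {C,T} (union, +1)
AHWY@0: {A,C} ∩ {C,T} = {C} (intersection, +0)
EI@0: {C} ∪ {T} = {C,T} (union, +1)
AEHIWY@0: {C} ∩ {C,T} = {C} (intersection, +0)
AW@1: {T} ∪ {A} = {A,T} (union, +1)
HY@1: {G} ∪ {C} = {C,G} (union, +1)
AHWY@1: {A,T} ∪ {C,G} = {A,C,G,T} (union, +1)
EI@1: {C} ∩ {C} = {C} (intersection, +0)
AEHIWY@1: {A,C,G,T} ∩ {C} = {C} (intersection, +0)
AW@2: {T} ∪ {G} = {G,T} (union, +1)
HY@2: {G} ∩ {G} = {G} (intersection, +0)
AHWY@2: {G,T} ∩ {G} = {G} (intersection, +0)
EI@2: {T} ∪ {A} = {A,T} (union, +1)
AEHIWY@2: {G} ∪ {A,T} = {A,G,T} (union, +1)
AW@3: {C} ∪ {T} = {C,T} (union, +1)
HY@3: {T} ∪ {C} = {C,T} (union, +1)
AHWY@3: {C,T} ∩ {C,T} = {C,T} (intersection, +0)
EI@3: {T} ∪ {C} = {C,T} (union, +1)
AEHIWY@3: {C,T} ∩ {C,T} = {C,T} (intersection, +0)
AW@4: {A} ∩ {A} = {A} (intersection, +0)
HY@4: {A} ∪ {T} = {A,T} (union, +1)
AHWY@4: {A} ∩ {A,T} = {A} (intersection, +0)
EI@4: {G} ∪ {T} = {G,T} (union, +1)
AEHIWY@4: {A} ∪ {G,T} = {A,G,T} (union, +1)
AW@5: {C} ∩ {C} = {C} (intersection, +0)
HY@5: {A} ∪ {C} = {A,C} (union, +1)
AHWY@5: {C} ∩ {A,C} = {C} (intersection, +0)
EI@5: {C} ∪ {T} = {C,T} (union, +1)
AEHIWY@5: {C} ∩ {C,T} = {C} (intersection, +0)
AW@6: {T} ∩ {T} = {T} (intersection, +0)
HY@6: {A} ∪ {C} = {A,C} (union, +1)
AHWY@6: {T} ∪ {A,C} = {A,C,T} (union, +1)
EI@6: {C} ∪ {A} = {A,C} (union, +1)
AEHIWY@6: {A,C,T} ∩ {A,C} = {A,C} (intersection, +0)
AW@7: {G} ∪ {T} = {G,T} (union, +1)
HY@7: {C} ∩ {C} = {C} (intersection, +0)
AHWY@7: {G,T} ∪ {C} = {C,G,T} (union, +1)
EI@7: {G} ∩ {G} = {G} (intersection, +0)
AEHIWY@7: {C,G,T} ∩ {G} = {G} (intersection, +0)
per-site changes: [3, 3, 3, 3, 3, 2, 3, 2]; total = 22

22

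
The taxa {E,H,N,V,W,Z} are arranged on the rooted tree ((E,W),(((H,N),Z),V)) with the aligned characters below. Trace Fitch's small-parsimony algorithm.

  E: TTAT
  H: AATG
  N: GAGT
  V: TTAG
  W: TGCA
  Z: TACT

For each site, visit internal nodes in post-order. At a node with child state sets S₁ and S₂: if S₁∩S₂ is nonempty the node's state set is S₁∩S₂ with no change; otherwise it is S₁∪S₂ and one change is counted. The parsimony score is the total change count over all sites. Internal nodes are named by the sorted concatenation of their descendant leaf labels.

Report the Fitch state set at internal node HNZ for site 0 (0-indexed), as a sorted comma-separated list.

A,G,T

EW@0: {T} ∩ {T} = {T} (intersection, +0)
HN@0: {A} ∪ {G} = {A,G} (union, +1)
HNZ@0: {A,G} ∪ {T} = {A,G,T} (union, +1)
HNVZ@0: {A,G,T} ∩ {T} = {T} (intersection, +0)
EHNVWZ@0: {T} ∩ {T} = {T} (intersection, +0)
EW@1: {T} ∪ {G} = {G,T} (union, +1)
HN@1: {A} ∩ {A} = {A} (intersection, +0)
HNZ@1: {A} ∩ {A} = {A} (intersection, +0)
HNVZ@1: {A} ∪ {T} = {A,T} (union, +1)
EHNVWZ@1: {G,T} ∩ {A,T} = {T} (intersection, +0)
EW@2: {A} ∪ {C} = {A,C} (union, +1)
HN@2: {T} ∪ {G} = {G,T} (union, +1)
HNZ@2: {G,T} ∪ {C} = {C,G,T} (union, +1)
HNVZ@2: {C,G,T} ∪ {A} = {A,C,G,T} (union, +1)
EHNVWZ@2: {A,C} ∩ {A,C,G,T} = {A,C} (intersection, +0)
EW@3: {T} ∪ {A} = {A,T} (union, +1)
HN@3: {G} ∪ {T} = {G,T} (union, +1)
HNZ@3: {G,T} ∩ {T} = {T} (intersection, +0)
HNVZ@3: {T} ∪ {G} = {G,T} (union, +1)
EHNVWZ@3: {A,T} ∩ {G,T} = {T} (intersection, +0)
per-site changes: [2, 2, 4, 3]; total = 11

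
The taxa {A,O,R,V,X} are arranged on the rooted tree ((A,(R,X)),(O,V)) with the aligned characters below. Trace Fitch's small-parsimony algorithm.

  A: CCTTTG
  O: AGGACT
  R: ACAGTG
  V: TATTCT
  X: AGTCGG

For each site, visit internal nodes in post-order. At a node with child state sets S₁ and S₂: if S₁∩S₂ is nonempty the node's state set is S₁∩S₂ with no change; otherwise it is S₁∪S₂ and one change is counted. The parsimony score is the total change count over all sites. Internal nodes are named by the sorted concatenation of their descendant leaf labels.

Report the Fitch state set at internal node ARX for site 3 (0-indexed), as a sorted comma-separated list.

site 0, node RX: R={A} ∩ X={A} → {A} (+0)
site 0, node ARX: A={C} ∪ RX={A} → {A,C} (+1)
site 0, node OV: O={A} ∪ V={T} → {A,T} (+1)
site 0, node AORVX: ARX={A,C} ∩ OV={A,T} → {A} (+0)
site 1, node RX: R={C} ∪ X={G} → {C,G} (+1)
site 1, node ARX: A={C} ∩ RX={C,G} → {C} (+0)
site 1, node OV: O={G} ∪ V={A} → {A,G} (+1)
site 1, node AORVX: ARX={C} ∪ OV={A,G} → {A,C,G} (+1)
site 2, node RX: R={A} ∪ X={T} → {A,T} (+1)
site 2, node ARX: A={T} ∩ RX={A,T} → {T} (+0)
site 2, node OV: O={G} ∪ V={T} → {G,T} (+1)
site 2, node AORVX: ARX={T} ∩ OV={G,T} → {T} (+0)
site 3, node RX: R={G} ∪ X={C} → {C,G} (+1)
site 3, node ARX: A={T} ∪ RX={C,G} → {C,G,T} (+1)
site 3, node OV: O={A} ∪ V={T} → {A,T} (+1)
site 3, node AORVX: ARX={C,G,T} ∩ OV={A,T} → {T} (+0)
site 4, node RX: R={T} ∪ X={G} → {G,T} (+1)
site 4, node ARX: A={T} ∩ RX={G,T} → {T} (+0)
site 4, node OV: O={C} ∩ V={C} → {C} (+0)
site 4, node AORVX: ARX={T} ∪ OV={C} → {C,T} (+1)
site 5, node RX: R={G} ∩ X={G} → {G} (+0)
site 5, node ARX: A={G} ∩ RX={G} → {G} (+0)
site 5, node OV: O={T} ∩ V={T} → {T} (+0)
site 5, node AORVX: ARX={G} ∪ OV={T} → {G,T} (+1)
per-site changes: [2, 3, 2, 3, 2, 1]; total = 13

C,G,T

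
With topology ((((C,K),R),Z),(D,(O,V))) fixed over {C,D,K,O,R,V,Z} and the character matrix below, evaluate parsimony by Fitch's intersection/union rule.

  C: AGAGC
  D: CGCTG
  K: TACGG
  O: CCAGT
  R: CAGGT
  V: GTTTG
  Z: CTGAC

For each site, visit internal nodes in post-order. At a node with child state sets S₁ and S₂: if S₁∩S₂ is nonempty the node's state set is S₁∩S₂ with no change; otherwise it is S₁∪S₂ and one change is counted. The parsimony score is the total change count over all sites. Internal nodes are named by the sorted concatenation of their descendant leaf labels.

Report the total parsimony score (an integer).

19

[col 0] CK: children C:{A}, K:{T} ∪→ {A,T}; cost 1
[col 0] CKR: children CK:{A,T}, R:{C} ∪→ {A,C,T}; cost 1
[col 0] CKRZ: children CKR:{A,C,T}, Z:{C} ∩→ {C}; cost 0
[col 0] OV: children O:{C}, V:{G} ∪→ {C,G}; cost 1
[col 0] DOV: children D:{C}, OV:{C,G} ∩→ {C}; cost 0
[col 0] CDKORVZ: children CKRZ:{C}, DOV:{C} ∩→ {C}; cost 0
[col 1] CK: children C:{G}, K:{A} ∪→ {A,G}; cost 1
[col 1] CKR: children CK:{A,G}, R:{A} ∩→ {A}; cost 0
[col 1] CKRZ: children CKR:{A}, Z:{T} ∪→ {A,T}; cost 1
[col 1] OV: children O:{C}, V:{T} ∪→ {C,T}; cost 1
[col 1] DOV: children D:{G}, OV:{C,T} ∪→ {C,G,T}; cost 1
[col 1] CDKORVZ: children CKRZ:{A,T}, DOV:{C,G,T} ∩→ {T}; cost 0
[col 2] CK: children C:{A}, K:{C} ∪→ {A,C}; cost 1
[col 2] CKR: children CK:{A,C}, R:{G} ∪→ {A,C,G}; cost 1
[col 2] CKRZ: children CKR:{A,C,G}, Z:{G} ∩→ {G}; cost 0
[col 2] OV: children O:{A}, V:{T} ∪→ {A,T}; cost 1
[col 2] DOV: children D:{C}, OV:{A,T} ∪→ {A,C,T}; cost 1
[col 2] CDKORVZ: children CKRZ:{G}, DOV:{A,C,T} ∪→ {A,C,G,T}; cost 1
[col 3] CK: children C:{G}, K:{G} ∩→ {G}; cost 0
[col 3] CKR: children CK:{G}, R:{G} ∩→ {G}; cost 0
[col 3] CKRZ: children CKR:{G}, Z:{A} ∪→ {A,G}; cost 1
[col 3] OV: children O:{G}, V:{T} ∪→ {G,T}; cost 1
[col 3] DOV: children D:{T}, OV:{G,T} ∩→ {T}; cost 0
[col 3] CDKORVZ: children CKRZ:{A,G}, DOV:{T} ∪→ {A,G,T}; cost 1
[col 4] CK: children C:{C}, K:{G} ∪→ {C,G}; cost 1
[col 4] CKR: children CK:{C,G}, R:{T} ∪→ {C,G,T}; cost 1
[col 4] CKRZ: children CKR:{C,G,T}, Z:{C} ∩→ {C}; cost 0
[col 4] OV: children O:{T}, V:{G} ∪→ {G,T}; cost 1
[col 4] DOV: children D:{G}, OV:{G,T} ∩→ {G}; cost 0
[col 4] CDKORVZ: children CKRZ:{C}, DOV:{G} ∪→ {C,G}; cost 1
per-site changes: [3, 4, 5, 3, 4]; total = 19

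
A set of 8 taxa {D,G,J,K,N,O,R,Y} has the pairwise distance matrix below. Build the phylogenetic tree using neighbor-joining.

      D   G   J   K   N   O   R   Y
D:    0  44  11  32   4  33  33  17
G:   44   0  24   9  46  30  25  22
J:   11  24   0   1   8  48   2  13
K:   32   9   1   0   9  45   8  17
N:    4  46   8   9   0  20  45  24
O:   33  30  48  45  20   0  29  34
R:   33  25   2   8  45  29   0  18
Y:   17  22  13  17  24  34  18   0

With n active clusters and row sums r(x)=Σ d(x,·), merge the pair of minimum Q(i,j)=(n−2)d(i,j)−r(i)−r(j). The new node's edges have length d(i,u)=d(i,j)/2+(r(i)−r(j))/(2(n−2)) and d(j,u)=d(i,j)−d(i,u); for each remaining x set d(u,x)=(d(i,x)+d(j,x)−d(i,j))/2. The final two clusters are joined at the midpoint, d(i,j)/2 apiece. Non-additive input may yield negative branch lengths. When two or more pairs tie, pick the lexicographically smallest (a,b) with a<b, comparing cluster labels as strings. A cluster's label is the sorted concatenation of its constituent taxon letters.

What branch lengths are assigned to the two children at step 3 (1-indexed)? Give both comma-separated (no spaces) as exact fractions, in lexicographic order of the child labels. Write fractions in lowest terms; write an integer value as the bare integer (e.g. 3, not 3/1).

iteration 1: select D,N (d=4, Q=-306); attach at lengths (7/2, 1/2); label the merged cluster DN
  updated: d(DN,G)=43, d(DN,J)=15/2, d(DN,K)=37/2, d(DN,O)=49/2, d(DN,R)=37, d(DN,Y)=37/2
iteration 2: select DN,O (d=49/2, Q=-237); attach at lengths (61/10, 92/5); label the merged cluster DNO
  updated: d(DNO,G)=97/4, d(DNO,J)=31/2, d(DNO,K)=39/2, d(DNO,R)=83/4, d(DNO,Y)=14
iteration 3: select G,K (d=9, Q=-491/4); attach at lengths (343/32, -55/32); label the merged cluster GK
  updated: d(DNO,GK)=139/8, d(GK,J)=8, d(GK,R)=12, d(GK,Y)=15
iteration 4: select DNO,Y (d=14, Q=-685/8); attach at lengths (397/48, 275/48); label the merged cluster DNOY
  updated: d(DNOY,GK)=147/16, d(DNOY,J)=29/4, d(DNOY,R)=99/8
iteration 5: select DNOY,GK (d=147/16, Q=-317/8); attach at lengths (9/2, 75/16); label the merged cluster DGKNOY
  updated: d(DGKNOY,J)=97/32, d(DGKNOY,R)=243/32
iteration 6: select DGKNOY,J (d=97/32, Q=-101/8); attach at lengths (69/16, -41/32); label the merged cluster DGJKNOY
  updated: d(DGJKNOY,R)=105/32
iteration 7: select DGJKNOY,R (d=105/32); attach at lengths (105/64, 105/64); label the merged cluster DGJKNORY
final tree: ((((((D:7/2,N:1/2):61/10,O:92/5):397/48,Y:275/48):9/2,(G:343/32,K:-55/32):75/16):69/16,J:-41/32):105/64,R:105/64)
total length: 67

343/32,-55/32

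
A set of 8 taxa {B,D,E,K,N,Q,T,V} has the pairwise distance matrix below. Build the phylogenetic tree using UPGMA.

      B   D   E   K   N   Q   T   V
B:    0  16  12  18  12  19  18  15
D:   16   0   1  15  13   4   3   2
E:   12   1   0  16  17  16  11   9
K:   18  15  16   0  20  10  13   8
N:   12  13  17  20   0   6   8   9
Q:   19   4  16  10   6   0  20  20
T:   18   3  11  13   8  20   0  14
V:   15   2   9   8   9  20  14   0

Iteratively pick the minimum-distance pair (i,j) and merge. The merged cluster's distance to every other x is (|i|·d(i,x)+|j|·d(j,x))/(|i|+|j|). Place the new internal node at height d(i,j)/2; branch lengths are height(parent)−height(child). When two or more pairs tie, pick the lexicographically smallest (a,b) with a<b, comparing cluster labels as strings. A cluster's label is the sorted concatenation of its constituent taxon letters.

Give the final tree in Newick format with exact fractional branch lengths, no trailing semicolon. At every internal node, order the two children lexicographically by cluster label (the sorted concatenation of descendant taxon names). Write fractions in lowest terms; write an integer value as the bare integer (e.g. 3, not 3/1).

step 1: merge (D,E) at d=1; branch lengths D→1/2, E→1/2; new cluster DE
  updated: d(B,DE)=14, d(DE,K)=31/2, d(DE,N)=15, d(DE,Q)=10, d(DE,T)=7, d(DE,V)=11/2
step 2: merge (DE,V) at d=11/2; branch lengths DE→9/4, V→11/4; new cluster DEV
  updated: d(B,DEV)=43/3, d(DEV,K)=13, d(DEV,N)=13, d(DEV,Q)=40/3, d(DEV,T)=28/3
step 3: merge (N,Q) at d=6; branch lengths N→3, Q→3; new cluster NQ
  updated: d(B,NQ)=31/2, d(DEV,NQ)=79/6, d(K,NQ)=15, d(NQ,T)=14
step 4: merge (DEV,T) at d=28/3; branch lengths DEV→23/12, T→14/3; new cluster DETV
  updated: d(B,DETV)=61/4, d(DETV,K)=13, d(DETV,NQ)=107/8
step 5: merge (DETV,K) at d=13; branch lengths DETV→11/6, K→13/2; new cluster DEKTV
  updated: d(B,DEKTV)=79/5, d(DEKTV,NQ)=137/10
step 6: merge (DEKTV,NQ) at d=137/10; branch lengths DEKTV→7/20, NQ→77/20; new cluster DEKNQTV
  updated: d(B,DEKNQTV)=110/7
step 7: merge (B,DEKNQTV) at d=110/7; branch lengths B→55/7, DEKNQTV→141/140; new cluster BDEKNQTV
final tree: (B:55/7,(((((D:1/2,E:1/2):9/4,V:11/4):23/12,T:14/3):11/6,K:13/2):7/20,(N:3,Q:3):77/20):141/140)
total length: 4198/105

(B:55/7,(((((D:1/2,E:1/2):9/4,V:11/4):23/12,T:14/3):11/6,K:13/2):7/20,(N:3,Q:3):77/20):141/140)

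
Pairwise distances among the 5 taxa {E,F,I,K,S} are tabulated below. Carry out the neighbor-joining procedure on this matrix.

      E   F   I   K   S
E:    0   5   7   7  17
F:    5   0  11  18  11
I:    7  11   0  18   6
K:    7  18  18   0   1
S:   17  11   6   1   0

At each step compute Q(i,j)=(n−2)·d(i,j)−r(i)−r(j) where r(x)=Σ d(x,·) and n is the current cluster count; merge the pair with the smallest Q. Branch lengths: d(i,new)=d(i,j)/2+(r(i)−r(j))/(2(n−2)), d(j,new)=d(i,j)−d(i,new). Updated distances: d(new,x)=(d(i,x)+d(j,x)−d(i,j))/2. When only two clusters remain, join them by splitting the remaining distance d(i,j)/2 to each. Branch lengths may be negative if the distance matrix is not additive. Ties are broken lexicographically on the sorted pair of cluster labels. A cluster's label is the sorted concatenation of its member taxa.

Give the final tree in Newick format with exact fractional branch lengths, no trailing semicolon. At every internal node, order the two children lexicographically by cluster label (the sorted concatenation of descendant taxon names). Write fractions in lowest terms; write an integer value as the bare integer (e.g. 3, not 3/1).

(((E:7/8,F:33/8):21/8,I:31/8):61/16,(K:2,S:-1):61/16)

step 1: merge (K,S) at d=1, Q=-76; branch lengths K→2, S→-1; new cluster KS
  updated: d(E,KS)=23/2, d(F,KS)=14, d(I,KS)=23/2
step 2: merge (E,F) at d=5, Q=-87/2; branch lengths E→7/8, F→33/8; new cluster EF
  updated: d(EF,I)=13/2, d(EF,KS)=41/4
step 3: merge (EF,I) at d=13/2, Q=-113/4; branch lengths EF→21/8, I→31/8; new cluster EFI
  updated: d(EFI,KS)=61/8
step 4: merge (EFI,KS) at d=61/8; branch lengths EFI→61/16, KS→61/16; new cluster EFIKS
final tree: (((E:7/8,F:33/8):21/8,I:31/8):61/16,(K:2,S:-1):61/16)
total length: 161/8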